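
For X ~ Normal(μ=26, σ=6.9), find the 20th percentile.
20.1928

We have X ~ Normal(μ=26, σ=6.9).

We want to find x such that P(X ≤ x) = 0.2.

This is the 20th percentile, which means 20% of values fall below this point.

Using the inverse CDF (quantile function):
x = F⁻¹(0.2) = 20.1928

Verification: P(X ≤ 20.1928) = 0.2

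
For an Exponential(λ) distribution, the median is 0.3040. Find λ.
λ = 2.2801

For X ~ Exponential(λ), the CDF is F(x) = 1 - e^(-λx).
The median m satisfies F(m) = 0.5:
1 - e^(-λm) = 0.5
e^(-λm) = 0.5
λm = ln(2)
m = ln(2) / λ

Given m = 0.3040:
λ = ln(2) / 0.3040 = 0.693147 / 0.3040 = 2.2801

Verification: ln(2) / 2.2801 = 0.3040 ✓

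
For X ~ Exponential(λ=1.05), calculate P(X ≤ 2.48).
0.926023

We have X ~ Exponential(λ=1.05).

The CDF gives us P(X ≤ k).

Using the CDF:
P(X ≤ 2.48) = 0.926023

This means there's approximately a 92.6% chance that X is at most 2.48.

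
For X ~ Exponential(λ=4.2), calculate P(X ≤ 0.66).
0.937463

We have X ~ Exponential(λ=4.2).

The CDF gives us P(X ≤ k).

Using the CDF:
P(X ≤ 0.66) = 0.937463

This means there's approximately a 93.7% chance that X is at most 0.66.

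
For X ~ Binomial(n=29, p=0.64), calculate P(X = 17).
0.124687

We have X ~ Binomial(n=29, p=0.64).

For a Binomial distribution, the PMF gives us the probability of each outcome.

Using the PMF formula:
P(X = 17) = 0.124687

Rounded to 4 decimal places: 0.1247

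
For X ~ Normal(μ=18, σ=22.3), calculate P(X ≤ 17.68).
0.494275

We have X ~ Normal(μ=18, σ=22.3).

The CDF gives us P(X ≤ k).

Using the CDF:
P(X ≤ 17.68) = 0.494275

This means there's approximately a 49.4% chance that X is at most 17.68.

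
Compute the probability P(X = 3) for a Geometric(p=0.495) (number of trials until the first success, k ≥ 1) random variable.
0.126237

We have X ~ Geometric(p=0.495) (number of trials until the first success, k ≥ 1).

For a Geometric distribution, the PMF gives us the probability of each outcome.

Using the PMF formula:
P(X = 3) = 0.126237

Rounded to 4 decimal places: 0.1262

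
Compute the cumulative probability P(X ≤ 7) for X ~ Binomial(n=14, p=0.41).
0.830809

We have X ~ Binomial(n=14, p=0.41).

The CDF gives us P(X ≤ k).

Using the CDF:
P(X ≤ 7) = 0.830809

This means there's approximately a 83.1% chance that X is at most 7.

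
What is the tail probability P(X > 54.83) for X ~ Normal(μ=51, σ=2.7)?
0.078020

We have X ~ Normal(μ=51, σ=2.7).

P(X > 54.83) = 1 - P(X ≤ 54.83)
                = 1 - F(54.83)
                = 1 - 0.921980
                = 0.078020

So there's approximately a 7.8% chance that X exceeds 54.83.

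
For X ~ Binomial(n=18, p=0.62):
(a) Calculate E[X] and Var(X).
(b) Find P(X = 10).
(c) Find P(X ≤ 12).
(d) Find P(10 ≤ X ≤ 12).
(a) E[X] = 11.1600, Var(X) = 4.2408
(b) P(X = 10) = 0.159677
(c) P(X ≤ 12) = 0.737908
(d) P(10 ≤ X ≤ 12) = 0.529483

We have X ~ Binomial(n=18, p=0.62).

(a) Moments:
E[X] = 11.1600
Var(X) = 4.2408
σ = √Var(X) = 2.0593

(b) Point probability using PMF:
P(X = 10) = 0.159677

(c) Cumulative probability using CDF:
P(X ≤ 12) = F(12) = 0.737908

(d) Range probability:
P(10 ≤ X ≤ 12) = P(X ≤ 12) - P(X ≤ 9)
                   = F(12) - F(9)
                   = 0.737908 - 0.208425
                   = 0.529483

This means approximately 52.9% of outcomes fall in the interval [10, 12].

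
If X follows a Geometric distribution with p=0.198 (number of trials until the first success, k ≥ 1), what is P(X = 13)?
0.014020

We have X ~ Geometric(p=0.198) (number of trials until the first success, k ≥ 1).

For a Geometric distribution, the PMF gives us the probability of each outcome.

Using the PMF formula:
P(X = 13) = 0.014020

Rounded to 4 decimal places: 0.0140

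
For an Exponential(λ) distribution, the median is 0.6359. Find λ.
λ = 1.0900

For X ~ Exponential(λ), the CDF is F(x) = 1 - e^(-λx).
The median m satisfies F(m) = 0.5:
1 - e^(-λm) = 0.5
e^(-λm) = 0.5
λm = ln(2)
m = ln(2) / λ

Given m = 0.6359:
λ = ln(2) / 0.6359 = 0.693147 / 0.6359 = 1.0900

Verification: ln(2) / 1.0900 = 0.6359 ✓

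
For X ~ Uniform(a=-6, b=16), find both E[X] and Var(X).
E[X] = 5.0000, Var(X) = 40.3333

We have X ~ Uniform(a=-6, b=16).

For a Uniform distribution with a=-6, b=16:

Expected value:
E[X] = 5.0000

Variance:
Var(X) = 40.3333

Standard deviation:
σ = √Var(X) = 6.3509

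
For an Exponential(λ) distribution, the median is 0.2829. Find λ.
λ = 2.4501

For X ~ Exponential(λ), the CDF is F(x) = 1 - e^(-λx).
The median m satisfies F(m) = 0.5:
1 - e^(-λm) = 0.5
e^(-λm) = 0.5
λm = ln(2)
m = ln(2) / λ

Given m = 0.2829:
λ = ln(2) / 0.2829 = 0.693147 / 0.2829 = 2.4501

Verification: ln(2) / 2.4501 = 0.2829 ✓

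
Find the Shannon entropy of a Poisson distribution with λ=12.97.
2.6936 nats

We have X ~ Poisson(λ=12.97).

The Shannon entropy measures the uncertainty or information content of the distribution.

For a Poisson distribution with λ=12.97:
H(X) = 2.6936 nats

(In bits, this would be 3.8860 bits.)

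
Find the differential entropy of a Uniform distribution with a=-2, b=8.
2.3026 nats

We have X ~ Uniform(a=-2, b=8).

The differential entropy measures the uncertainty or information content of the distribution.

For a Uniform distribution with a=-2, b=8:
h(X) = 2.3026 nats

(In bits, this would be 3.3219 bits.)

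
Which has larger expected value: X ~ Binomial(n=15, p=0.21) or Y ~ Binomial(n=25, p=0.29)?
Y has larger mean (7.2500 > 3.1500)

Compute the expected value for each distribution:

X ~ Binomial(n=15, p=0.21):
E[X] = 3.1500

Y ~ Binomial(n=25, p=0.29):
E[Y] = 7.2500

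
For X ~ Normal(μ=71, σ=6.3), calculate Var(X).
39.6900

We have X ~ Normal(μ=71, σ=6.3).

For a Normal distribution with μ=71, σ=6.3:
Var(X) = 39.6900

The variance measures the spread of the distribution around the mean.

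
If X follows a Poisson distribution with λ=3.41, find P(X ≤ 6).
0.941428

We have X ~ Poisson(λ=3.41).

The CDF gives us P(X ≤ k).

Using the CDF:
P(X ≤ 6) = 0.941428

This means there's approximately a 94.1% chance that X is at most 6.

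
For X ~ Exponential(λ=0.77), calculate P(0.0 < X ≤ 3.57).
0.936002

We have X ~ Exponential(λ=0.77).

To find P(0.0 < X ≤ 3.57), we use:
P(0.0 < X ≤ 3.57) = P(X ≤ 3.57) - P(X ≤ 0.0)
                 = F(3.57) - F(0.0)
                 = 0.936002 - 0.000000
                 = 0.936002

So there's approximately a 93.6% chance that X falls in this range.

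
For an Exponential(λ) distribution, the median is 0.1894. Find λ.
λ = 3.6597

For X ~ Exponential(λ), the CDF is F(x) = 1 - e^(-λx).
The median m satisfies F(m) = 0.5:
1 - e^(-λm) = 0.5
e^(-λm) = 0.5
λm = ln(2)
m = ln(2) / λ

Given m = 0.1894:
λ = ln(2) / 0.1894 = 0.693147 / 0.1894 = 3.6597

Verification: ln(2) / 3.6597 = 0.1894 ✓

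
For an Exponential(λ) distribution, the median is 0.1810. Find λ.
λ = 3.8295

For X ~ Exponential(λ), the CDF is F(x) = 1 - e^(-λx).
The median m satisfies F(m) = 0.5:
1 - e^(-λm) = 0.5
e^(-λm) = 0.5
λm = ln(2)
m = ln(2) / λ

Given m = 0.1810:
λ = ln(2) / 0.1810 = 0.693147 / 0.1810 = 3.8295

Verification: ln(2) / 3.8295 = 0.1810 ✓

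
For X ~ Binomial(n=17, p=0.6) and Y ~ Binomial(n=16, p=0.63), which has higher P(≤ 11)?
Y has higher probability (P(Y ≤ 11) = 0.7649 > P(X ≤ 11) = 0.7361)

Compute P(≤ 11) for each distribution:

X ~ Binomial(n=17, p=0.6):
P(X ≤ 11) = 0.7361

Y ~ Binomial(n=16, p=0.63):
P(Y ≤ 11) = 0.7649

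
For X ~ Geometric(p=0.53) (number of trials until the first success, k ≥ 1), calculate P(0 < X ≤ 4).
0.951203

We have X ~ Geometric(p=0.53) (number of trials until the first success, k ≥ 1).

To find P(0 < X ≤ 4), we use:
P(0 < X ≤ 4) = P(X ≤ 4) - P(X ≤ 0)
                 = F(4) - F(0)
                 = 0.951203 - 0.000000
                 = 0.951203

So there's approximately a 95.1% chance that X falls in this range.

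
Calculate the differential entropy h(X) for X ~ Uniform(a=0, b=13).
2.5649 nats

We have X ~ Uniform(a=0, b=13).

The differential entropy measures the uncertainty or information content of the distribution.

For a Uniform distribution with a=0, b=13:
h(X) = 2.5649 nats

(In bits, this would be 3.7004 bits.)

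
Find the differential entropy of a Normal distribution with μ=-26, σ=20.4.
4.4345 nats

We have X ~ Normal(μ=-26, σ=20.4).

The differential entropy measures the uncertainty or information content of the distribution.

For a Normal distribution with μ=-26, σ=20.4:
h(X) = 4.4345 nats

(In bits, this would be 6.3976 bits.)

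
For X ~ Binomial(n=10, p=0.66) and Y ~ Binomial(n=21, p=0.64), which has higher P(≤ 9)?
X has higher probability (P(X ≤ 9) = 0.9843 > P(Y ≤ 9) = 0.0390)

Compute P(≤ 9) for each distribution:

X ~ Binomial(n=10, p=0.66):
P(X ≤ 9) = 0.9843

Y ~ Binomial(n=21, p=0.64):
P(Y ≤ 9) = 0.0390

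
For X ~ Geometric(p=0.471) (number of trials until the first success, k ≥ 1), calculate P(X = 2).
0.249159

We have X ~ Geometric(p=0.471) (number of trials until the first success, k ≥ 1).

For a Geometric distribution, the PMF gives us the probability of each outcome.

Using the PMF formula:
P(X = 2) = 0.249159

Rounded to 4 decimal places: 0.2492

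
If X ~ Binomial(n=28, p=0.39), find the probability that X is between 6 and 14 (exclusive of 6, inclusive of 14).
0.876256

We have X ~ Binomial(n=28, p=0.39).

To find P(6 < X ≤ 14), we use:
P(6 < X ≤ 14) = P(X ≤ 14) - P(X ≤ 6)
                 = F(14) - F(6)
                 = 0.915940 - 0.039684
                 = 0.876256

So there's approximately a 87.6% chance that X falls in this range.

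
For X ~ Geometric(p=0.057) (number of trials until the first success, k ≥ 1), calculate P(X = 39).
0.006128

We have X ~ Geometric(p=0.057) (number of trials until the first success, k ≥ 1).

For a Geometric distribution, the PMF gives us the probability of each outcome.

Using the PMF formula:
P(X = 39) = 0.006128

Rounded to 4 decimal places: 0.0061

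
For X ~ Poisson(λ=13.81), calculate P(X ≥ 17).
0.227865

We have X ~ Poisson(λ=13.81).

For discrete distributions, P(X ≥ 17) = 1 - P(X ≤ 16).

P(X ≤ 16) = 0.772135
P(X ≥ 17) = 1 - 0.772135 = 0.227865

So there's approximately a 22.8% chance that X is at least 17.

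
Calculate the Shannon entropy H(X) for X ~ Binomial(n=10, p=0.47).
1.8740 nats

We have X ~ Binomial(n=10, p=0.47).

The Shannon entropy measures the uncertainty or information content of the distribution.

For a Binomial distribution with n=10, p=0.47:
H(X) = 1.8740 nats

(In bits, this would be 2.7036 bits.)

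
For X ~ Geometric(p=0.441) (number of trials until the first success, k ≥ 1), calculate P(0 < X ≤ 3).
0.825323

We have X ~ Geometric(p=0.441) (number of trials until the first success, k ≥ 1).

To find P(0 < X ≤ 3), we use:
P(0 < X ≤ 3) = P(X ≤ 3) - P(X ≤ 0)
                 = F(3) - F(0)
                 = 0.825323 - 0.000000
                 = 0.825323

So there's approximately a 82.5% chance that X falls in this range.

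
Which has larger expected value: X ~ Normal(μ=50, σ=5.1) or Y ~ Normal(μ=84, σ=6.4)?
Y has larger mean (84.0000 > 50.0000)

Compute the expected value for each distribution:

X ~ Normal(μ=50, σ=5.1):
E[X] = 50.0000

Y ~ Normal(μ=84, σ=6.4):
E[Y] = 84.0000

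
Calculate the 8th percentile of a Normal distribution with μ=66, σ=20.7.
36.9150

We have X ~ Normal(μ=66, σ=20.7).

We want to find x such that P(X ≤ x) = 0.08.

This is the 8th percentile, which means 8% of values fall below this point.

Using the inverse CDF (quantile function):
x = F⁻¹(0.08) = 36.9150

Verification: P(X ≤ 36.9150) = 0.08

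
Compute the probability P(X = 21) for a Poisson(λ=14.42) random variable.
0.023302

We have X ~ Poisson(λ=14.42).

For a Poisson distribution, the PMF gives us the probability of each outcome.

Using the PMF formula:
P(X = 21) = 0.023302

Rounded to 4 decimal places: 0.0233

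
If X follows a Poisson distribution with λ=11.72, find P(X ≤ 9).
0.267709

We have X ~ Poisson(λ=11.72).

The CDF gives us P(X ≤ k).

Using the CDF:
P(X ≤ 9) = 0.267709

This means there's approximately a 26.8% chance that X is at most 9.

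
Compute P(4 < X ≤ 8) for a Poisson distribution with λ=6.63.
0.566405

We have X ~ Poisson(λ=6.63).

To find P(4 < X ≤ 8), we use:
P(4 < X ≤ 8) = P(X ≤ 8) - P(X ≤ 4)
                 = F(8) - F(4)
                 = 0.775901 - 0.209496
                 = 0.566405

So there's approximately a 56.6% chance that X falls in this range.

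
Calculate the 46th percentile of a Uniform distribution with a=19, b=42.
29.5800

We have X ~ Uniform(a=19, b=42).

We want to find x such that P(X ≤ x) = 0.46.

This is the 46th percentile, which means 46% of values fall below this point.

Using the inverse CDF (quantile function):
x = F⁻¹(0.46) = 29.5800

Verification: P(X ≤ 29.5800) = 0.46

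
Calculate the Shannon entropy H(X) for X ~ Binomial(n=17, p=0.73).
2.0166 nats

We have X ~ Binomial(n=17, p=0.73).

The Shannon entropy measures the uncertainty or information content of the distribution.

For a Binomial distribution with n=17, p=0.73:
H(X) = 2.0166 nats

(In bits, this would be 2.9094 bits.)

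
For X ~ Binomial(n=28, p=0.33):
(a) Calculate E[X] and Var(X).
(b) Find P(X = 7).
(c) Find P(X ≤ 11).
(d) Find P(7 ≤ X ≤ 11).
(a) E[X] = 9.2400, Var(X) = 6.1908
(b) P(X = 7) = 0.112340
(c) P(X ≤ 11) = 0.819226
(d) P(7 ≤ X ≤ 11) = 0.685240

We have X ~ Binomial(n=28, p=0.33).

(a) Moments:
E[X] = 9.2400
Var(X) = 6.1908
σ = √Var(X) = 2.4881

(b) Point probability using PMF:
P(X = 7) = 0.112340

(c) Cumulative probability using CDF:
P(X ≤ 11) = F(11) = 0.819226

(d) Range probability:
P(7 ≤ X ≤ 11) = P(X ≤ 11) - P(X ≤ 6)
                   = F(11) - F(6)
                   = 0.819226 - 0.133986
                   = 0.685240

This means approximately 68.5% of outcomes fall in the interval [7, 11].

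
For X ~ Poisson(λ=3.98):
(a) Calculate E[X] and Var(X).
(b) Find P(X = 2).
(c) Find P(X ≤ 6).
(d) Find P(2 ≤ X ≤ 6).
(a) E[X] = 3.9800, Var(X) = 3.9800
(b) P(X = 2) = 0.147994
(c) P(X ≤ 6) = 0.891399
(d) P(2 ≤ X ≤ 6) = 0.798345

We have X ~ Poisson(λ=3.98).

(a) Moments:
E[X] = 3.9800
Var(X) = 3.9800
σ = √Var(X) = 1.9950

(b) Point probability using PMF:
P(X = 2) = 0.147994

(c) Cumulative probability using CDF:
P(X ≤ 6) = F(6) = 0.891399

(d) Range probability:
P(2 ≤ X ≤ 6) = P(X ≤ 6) - P(X ≤ 1)
                   = F(6) - F(1)
                   = 0.891399 - 0.093054
                   = 0.798345

This means approximately 79.8% of outcomes fall in the interval [2, 6].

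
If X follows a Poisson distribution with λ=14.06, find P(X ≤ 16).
0.750702

We have X ~ Poisson(λ=14.06).

The CDF gives us P(X ≤ k).

Using the CDF:
P(X ≤ 16) = 0.750702

This means there's approximately a 75.1% chance that X is at most 16.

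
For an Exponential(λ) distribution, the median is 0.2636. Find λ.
λ = 2.6295

For X ~ Exponential(λ), the CDF is F(x) = 1 - e^(-λx).
The median m satisfies F(m) = 0.5:
1 - e^(-λm) = 0.5
e^(-λm) = 0.5
λm = ln(2)
m = ln(2) / λ

Given m = 0.2636:
λ = ln(2) / 0.2636 = 0.693147 / 0.2636 = 2.6295

Verification: ln(2) / 2.6295 = 0.2636 ✓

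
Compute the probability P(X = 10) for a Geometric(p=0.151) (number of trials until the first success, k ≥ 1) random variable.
0.034606

We have X ~ Geometric(p=0.151) (number of trials until the first success, k ≥ 1).

For a Geometric distribution, the PMF gives us the probability of each outcome.

Using the PMF formula:
P(X = 10) = 0.034606

Rounded to 4 decimal places: 0.0346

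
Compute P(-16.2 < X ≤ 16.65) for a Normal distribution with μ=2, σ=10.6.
0.873534

We have X ~ Normal(μ=2, σ=10.6).

To find P(-16.2 < X ≤ 16.65), we use:
P(-16.2 < X ≤ 16.65) = P(X ≤ 16.65) - P(X ≤ -16.2)
                 = F(16.65) - F(-16.2)
                 = 0.916526 - 0.042991
                 = 0.873534

So there's approximately a 87.4% chance that X falls in this range.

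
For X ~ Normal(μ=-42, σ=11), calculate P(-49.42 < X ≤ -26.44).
0.671417

We have X ~ Normal(μ=-42, σ=11).

To find P(-49.42 < X ≤ -26.44), we use:
P(-49.42 < X ≤ -26.44) = P(X ≤ -26.44) - P(X ≤ -49.42)
                 = F(-26.44) - F(-49.42)
                 = 0.921399 - 0.249982
                 = 0.671417

So there's approximately a 67.1% chance that X falls in this range.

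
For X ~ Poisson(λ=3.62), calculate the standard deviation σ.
1.9026

We have X ~ Poisson(λ=3.62).

For a Poisson distribution with λ=3.62:
σ = √Var(X) = 1.9026

The standard deviation is the square root of the variance.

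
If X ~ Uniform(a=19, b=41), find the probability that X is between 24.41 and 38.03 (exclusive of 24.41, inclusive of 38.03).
0.619091

We have X ~ Uniform(a=19, b=41).

To find P(24.41 < X ≤ 38.03), we use:
P(24.41 < X ≤ 38.03) = P(X ≤ 38.03) - P(X ≤ 24.41)
                 = F(38.03) - F(24.41)
                 = 0.865000 - 0.245909
                 = 0.619091

So there's approximately a 61.9% chance that X falls in this range.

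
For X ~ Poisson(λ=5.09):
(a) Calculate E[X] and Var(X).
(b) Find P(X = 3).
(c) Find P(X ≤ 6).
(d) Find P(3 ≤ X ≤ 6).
(a) E[X] = 5.0900, Var(X) = 5.0900
(b) P(X = 3) = 0.135345
(c) P(X ≤ 6) = 0.748909
(d) P(3 ≤ X ≤ 6) = 0.631635

We have X ~ Poisson(λ=5.09).

(a) Moments:
E[X] = 5.0900
Var(X) = 5.0900
σ = √Var(X) = 2.2561

(b) Point probability using PMF:
P(X = 3) = 0.135345

(c) Cumulative probability using CDF:
P(X ≤ 6) = F(6) = 0.748909

(d) Range probability:
P(3 ≤ X ≤ 6) = P(X ≤ 6) - P(X ≤ 2)
                   = F(6) - F(2)
                   = 0.748909 - 0.117274
                   = 0.631635

This means approximately 63.2% of outcomes fall in the interval [3, 6].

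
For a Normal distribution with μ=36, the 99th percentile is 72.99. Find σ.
σ = 15.9005

For X ~ Normal(μ, σ), the p-th percentile satisfies x = μ + z_p × σ,
where z_p = Φ⁻¹(p) is the standard normal quantile.

Step 1: z_{0.99} = Φ⁻¹(0.99) = 2.3263

Step 2: Solve for σ:
72.99 = 36 + 2.3263 × σ
σ = (72.99 - 36) / 2.3263
σ = 36.99 / 2.3263
σ = 15.9005

Verification: μ + z × σ = 36 + 2.3263 × 15.9005 = 72.99 ✓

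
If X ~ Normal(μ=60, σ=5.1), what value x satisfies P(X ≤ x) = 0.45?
59.3591

We have X ~ Normal(μ=60, σ=5.1).

We want to find x such that P(X ≤ x) = 0.45.

This is the 45th percentile, which means 45% of values fall below this point.

Using the inverse CDF (quantile function):
x = F⁻¹(0.45) = 59.3591

Verification: P(X ≤ 59.3591) = 0.45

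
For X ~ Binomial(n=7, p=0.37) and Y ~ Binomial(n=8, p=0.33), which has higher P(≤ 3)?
X has higher probability (P(X ≤ 3) = 0.7659 > P(Y ≤ 3) = 0.7481)

Compute P(≤ 3) for each distribution:

X ~ Binomial(n=7, p=0.37):
P(X ≤ 3) = 0.7659

Y ~ Binomial(n=8, p=0.33):
P(Y ≤ 3) = 0.7481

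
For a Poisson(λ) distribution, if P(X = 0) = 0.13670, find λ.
λ = 1.9900

For a Poisson(λ) distribution, the PMF at 0 is:
P(X = 0) = λ^0 e^(-λ) / 0! = e^(-λ)

Given P(X = 0) = 0.13670:
e^(-λ) = 0.13670
-λ = ln(0.13670)
λ = -ln(0.13670) = 1.9900

Verification: e^(-1.9900) = 0.13670 ✓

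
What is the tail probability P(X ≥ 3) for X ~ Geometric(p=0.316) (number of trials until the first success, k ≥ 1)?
0.467856

We have X ~ Geometric(p=0.316) (number of trials until the first success, k ≥ 1).

For discrete distributions, P(X ≥ 3) = 1 - P(X ≤ 2).

P(X ≤ 2) = 0.532144
P(X ≥ 3) = 1 - 0.532144 = 0.467856

So there's approximately a 46.8% chance that X is at least 3.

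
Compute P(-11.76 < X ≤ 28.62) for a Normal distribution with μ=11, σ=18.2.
0.727961

We have X ~ Normal(μ=11, σ=18.2).

To find P(-11.76 < X ≤ 28.62), we use:
P(-11.76 < X ≤ 28.62) = P(X ≤ 28.62) - P(X ≤ -11.76)
                 = F(28.62) - F(-11.76)
                 = 0.833511 - 0.105549
                 = 0.727961

So there's approximately a 72.8% chance that X falls in this range.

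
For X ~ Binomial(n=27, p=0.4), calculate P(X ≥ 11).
0.541540

We have X ~ Binomial(n=27, p=0.4).

For discrete distributions, P(X ≥ 11) = 1 - P(X ≤ 10).

P(X ≤ 10) = 0.458460
P(X ≥ 11) = 1 - 0.458460 = 0.541540

So there's approximately a 54.2% chance that X is at least 11.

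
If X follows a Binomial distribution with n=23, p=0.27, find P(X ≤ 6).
0.568164

We have X ~ Binomial(n=23, p=0.27).

The CDF gives us P(X ≤ k).

Using the CDF:
P(X ≤ 6) = 0.568164

This means there's approximately a 56.8% chance that X is at most 6.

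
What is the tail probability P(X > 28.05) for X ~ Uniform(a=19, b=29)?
0.095000

We have X ~ Uniform(a=19, b=29).

P(X > 28.05) = 1 - P(X ≤ 28.05)
                = 1 - F(28.05)
                = 1 - 0.905000
                = 0.095000

So there's approximately a 9.5% chance that X exceeds 28.05.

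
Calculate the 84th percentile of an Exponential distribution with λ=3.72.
0.4926

We have X ~ Exponential(λ=3.72).

We want to find x such that P(X ≤ x) = 0.84.

This is the 84th percentile, which means 84% of values fall below this point.

Using the inverse CDF (quantile function):
x = F⁻¹(0.84) = 0.4926

Verification: P(X ≤ 0.4926) = 0.84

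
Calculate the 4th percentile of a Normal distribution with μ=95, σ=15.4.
68.0394

We have X ~ Normal(μ=95, σ=15.4).

We want to find x such that P(X ≤ x) = 0.04.

This is the 4th percentile, which means 4% of values fall below this point.

Using the inverse CDF (quantile function):
x = F⁻¹(0.04) = 68.0394

Verification: P(X ≤ 68.0394) = 0.04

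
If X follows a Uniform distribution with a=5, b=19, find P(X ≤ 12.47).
0.533571

We have X ~ Uniform(a=5, b=19).

The CDF gives us P(X ≤ k).

Using the CDF:
P(X ≤ 12.47) = 0.533571

This means there's approximately a 53.4% chance that X is at most 12.47.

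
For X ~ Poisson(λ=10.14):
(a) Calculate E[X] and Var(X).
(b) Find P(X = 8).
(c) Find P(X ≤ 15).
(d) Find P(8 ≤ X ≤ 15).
(a) E[X] = 10.1400, Var(X) = 10.1400
(b) P(X = 8) = 0.109405
(c) P(X ≤ 15) = 0.946227
(d) P(8 ≤ X ≤ 15) = 0.738354

We have X ~ Poisson(λ=10.14).

(a) Moments:
E[X] = 10.1400
Var(X) = 10.1400
σ = √Var(X) = 3.1843

(b) Point probability using PMF:
P(X = 8) = 0.109405

(c) Cumulative probability using CDF:
P(X ≤ 15) = F(15) = 0.946227

(d) Range probability:
P(8 ≤ X ≤ 15) = P(X ≤ 15) - P(X ≤ 7)
                   = F(15) - F(7)
                   = 0.946227 - 0.207873
                   = 0.738354

This means approximately 73.8% of outcomes fall in the interval [8, 15].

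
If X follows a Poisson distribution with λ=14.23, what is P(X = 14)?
0.105791

We have X ~ Poisson(λ=14.23).

For a Poisson distribution, the PMF gives us the probability of each outcome.

Using the PMF formula:
P(X = 14) = 0.105791

Rounded to 4 decimal places: 0.1058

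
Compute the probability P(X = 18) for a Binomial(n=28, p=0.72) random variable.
0.105100

We have X ~ Binomial(n=28, p=0.72).

For a Binomial distribution, the PMF gives us the probability of each outcome.

Using the PMF formula:
P(X = 18) = 0.105100

Rounded to 4 decimal places: 0.1051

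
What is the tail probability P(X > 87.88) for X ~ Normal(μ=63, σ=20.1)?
0.107893

We have X ~ Normal(μ=63, σ=20.1).

P(X > 87.88) = 1 - P(X ≤ 87.88)
                = 1 - F(87.88)
                = 1 - 0.892107
                = 0.107893

So there's approximately a 10.8% chance that X exceeds 87.88.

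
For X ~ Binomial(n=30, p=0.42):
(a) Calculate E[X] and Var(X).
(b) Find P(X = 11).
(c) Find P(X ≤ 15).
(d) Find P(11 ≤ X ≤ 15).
(a) E[X] = 12.6000, Var(X) = 7.3080
(b) P(X = 11) = 0.125396
(c) P(X ≤ 15) = 0.858097
(d) P(11 ≤ X ≤ 15) = 0.637988

We have X ~ Binomial(n=30, p=0.42).

(a) Moments:
E[X] = 12.6000
Var(X) = 7.3080
σ = √Var(X) = 2.7033

(b) Point probability using PMF:
P(X = 11) = 0.125396

(c) Cumulative probability using CDF:
P(X ≤ 15) = F(15) = 0.858097

(d) Range probability:
P(11 ≤ X ≤ 15) = P(X ≤ 15) - P(X ≤ 10)
                   = F(15) - F(10)
                   = 0.858097 - 0.220109
                   = 0.637988

This means approximately 63.8% of outcomes fall in the interval [11, 15].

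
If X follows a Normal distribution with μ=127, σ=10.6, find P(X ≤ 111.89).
0.077010

We have X ~ Normal(μ=127, σ=10.6).

The CDF gives us P(X ≤ k).

Using the CDF:
P(X ≤ 111.89) = 0.077010

This means there's approximately a 7.7% chance that X is at most 111.89.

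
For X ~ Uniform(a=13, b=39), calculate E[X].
26.0000

We have X ~ Uniform(a=13, b=39).

For a Uniform distribution with a=13, b=39:
E[X] = 26.0000

This is the expected (average) value of X.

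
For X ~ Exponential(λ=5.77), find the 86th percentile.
0.3407

We have X ~ Exponential(λ=5.77).

We want to find x such that P(X ≤ x) = 0.86.

This is the 86th percentile, which means 86% of values fall below this point.

Using the inverse CDF (quantile function):
x = F⁻¹(0.86) = 0.3407

Verification: P(X ≤ 0.3407) = 0.86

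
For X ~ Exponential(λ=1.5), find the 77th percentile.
0.9798

We have X ~ Exponential(λ=1.5).

We want to find x such that P(X ≤ x) = 0.77.

This is the 77th percentile, which means 77% of values fall below this point.

Using the inverse CDF (quantile function):
x = F⁻¹(0.77) = 0.9798

Verification: P(X ≤ 0.9798) = 0.77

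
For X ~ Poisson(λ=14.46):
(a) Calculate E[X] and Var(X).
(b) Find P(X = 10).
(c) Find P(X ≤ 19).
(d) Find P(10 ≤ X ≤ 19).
(a) E[X] = 14.4600, Var(X) = 14.4600
(b) P(X = 10) = 0.057812
(c) P(X ≤ 19) = 0.903143
(d) P(10 ≤ X ≤ 19) = 0.813796

We have X ~ Poisson(λ=14.46).

(a) Moments:
E[X] = 14.4600
Var(X) = 14.4600
σ = √Var(X) = 3.8026

(b) Point probability using PMF:
P(X = 10) = 0.057812

(c) Cumulative probability using CDF:
P(X ≤ 19) = F(19) = 0.903143

(d) Range probability:
P(10 ≤ X ≤ 19) = P(X ≤ 19) - P(X ≤ 9)
                   = F(19) - F(9)
                   = 0.903143 - 0.089347
                   = 0.813796

This means approximately 81.4% of outcomes fall in the interval [10, 19].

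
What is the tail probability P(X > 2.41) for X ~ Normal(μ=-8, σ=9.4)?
0.134050

We have X ~ Normal(μ=-8, σ=9.4).

P(X > 2.41) = 1 - P(X ≤ 2.41)
                = 1 - F(2.41)
                = 1 - 0.865950
                = 0.134050

So there's approximately a 13.4% chance that X exceeds 2.41.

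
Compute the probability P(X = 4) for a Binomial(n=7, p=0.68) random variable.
0.245219

We have X ~ Binomial(n=7, p=0.68).

For a Binomial distribution, the PMF gives us the probability of each outcome.

Using the PMF formula:
P(X = 4) = 0.245219

Rounded to 4 decimal places: 0.2452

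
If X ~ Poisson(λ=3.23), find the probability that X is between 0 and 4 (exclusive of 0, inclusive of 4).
0.735692

We have X ~ Poisson(λ=3.23).

To find P(0 < X ≤ 4), we use:
P(0 < X ≤ 4) = P(X ≤ 4) - P(X ≤ 0)
                 = F(4) - F(0)
                 = 0.775250 - 0.039557
                 = 0.735692

So there's approximately a 73.6% chance that X falls in this range.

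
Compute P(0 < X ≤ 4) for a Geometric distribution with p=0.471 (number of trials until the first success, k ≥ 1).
0.921689

We have X ~ Geometric(p=0.471) (number of trials until the first success, k ≥ 1).

To find P(0 < X ≤ 4), we use:
P(0 < X ≤ 4) = P(X ≤ 4) - P(X ≤ 0)
                 = F(4) - F(0)
                 = 0.921689 - 0.000000
                 = 0.921689

So there's approximately a 92.2% chance that X falls in this range.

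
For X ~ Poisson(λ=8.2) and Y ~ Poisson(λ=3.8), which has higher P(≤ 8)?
Y has higher probability (P(Y ≤ 8) = 0.9840 > P(X ≤ 8) = 0.5647)

Compute P(≤ 8) for each distribution:

X ~ Poisson(λ=8.2):
P(X ≤ 8) = 0.5647

Y ~ Poisson(λ=3.8):
P(Y ≤ 8) = 0.9840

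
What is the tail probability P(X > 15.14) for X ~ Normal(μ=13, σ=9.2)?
0.408033

We have X ~ Normal(μ=13, σ=9.2).

P(X > 15.14) = 1 - P(X ≤ 15.14)
                = 1 - F(15.14)
                = 1 - 0.591967
                = 0.408033

So there's approximately a 40.8% chance that X exceeds 15.14.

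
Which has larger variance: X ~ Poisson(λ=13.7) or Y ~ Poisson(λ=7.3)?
X has larger variance (13.7000 > 7.3000)

Compute the variance for each distribution:

X ~ Poisson(λ=13.7):
Var(X) = 13.7000

Y ~ Poisson(λ=7.3):
Var(Y) = 7.3000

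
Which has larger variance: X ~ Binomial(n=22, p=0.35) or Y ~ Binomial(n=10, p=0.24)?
X has larger variance (5.0050 > 1.8240)

Compute the variance for each distribution:

X ~ Binomial(n=22, p=0.35):
Var(X) = 5.0050

Y ~ Binomial(n=10, p=0.24):
Var(Y) = 1.8240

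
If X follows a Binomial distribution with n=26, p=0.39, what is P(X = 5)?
0.018422

We have X ~ Binomial(n=26, p=0.39).

For a Binomial distribution, the PMF gives us the probability of each outcome.

Using the PMF formula:
P(X = 5) = 0.018422

Rounded to 4 decimal places: 0.0184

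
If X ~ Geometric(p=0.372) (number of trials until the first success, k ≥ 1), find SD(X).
2.1303

We have X ~ Geometric(p=0.372) (number of trials until the first success, k ≥ 1).

For a Geometric distribution with p=0.372 (number of trials until the first success, k ≥ 1):
σ = √Var(X) = 2.1303

The standard deviation is the square root of the variance.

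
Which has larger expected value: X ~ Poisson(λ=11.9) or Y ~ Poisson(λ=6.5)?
X has larger mean (11.9000 > 6.5000)

Compute the expected value for each distribution:

X ~ Poisson(λ=11.9):
E[X] = 11.9000

Y ~ Poisson(λ=6.5):
E[Y] = 6.5000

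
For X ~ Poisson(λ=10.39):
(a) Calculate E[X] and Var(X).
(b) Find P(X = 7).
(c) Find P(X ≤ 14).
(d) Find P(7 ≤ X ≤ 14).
(a) E[X] = 10.3900, Var(X) = 10.3900
(b) P(X = 7) = 0.079718
(c) P(X ≤ 14) = 0.894641
(d) P(7 ≤ X ≤ 14) = 0.787236

We have X ~ Poisson(λ=10.39).

(a) Moments:
E[X] = 10.3900
Var(X) = 10.3900
σ = √Var(X) = 3.2234

(b) Point probability using PMF:
P(X = 7) = 0.079718

(c) Cumulative probability using CDF:
P(X ≤ 14) = F(14) = 0.894641

(d) Range probability:
P(7 ≤ X ≤ 14) = P(X ≤ 14) - P(X ≤ 6)
                   = F(14) - F(6)
                   = 0.894641 - 0.107405
                   = 0.787236

This means approximately 78.7% of outcomes fall in the interval [7, 14].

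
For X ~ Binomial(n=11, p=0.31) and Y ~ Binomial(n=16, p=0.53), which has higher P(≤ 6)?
X has higher probability (P(X ≤ 6) = 0.9740 > P(Y ≤ 6) = 0.1607)

Compute P(≤ 6) for each distribution:

X ~ Binomial(n=11, p=0.31):
P(X ≤ 6) = 0.9740

Y ~ Binomial(n=16, p=0.53):
P(Y ≤ 6) = 0.1607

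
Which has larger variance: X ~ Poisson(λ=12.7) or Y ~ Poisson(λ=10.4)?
X has larger variance (12.7000 > 10.4000)

Compute the variance for each distribution:

X ~ Poisson(λ=12.7):
Var(X) = 12.7000

Y ~ Poisson(λ=10.4):
Var(Y) = 10.4000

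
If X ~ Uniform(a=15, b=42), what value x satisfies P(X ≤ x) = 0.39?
25.5300

We have X ~ Uniform(a=15, b=42).

We want to find x such that P(X ≤ x) = 0.39.

This is the 39th percentile, which means 39% of values fall below this point.

Using the inverse CDF (quantile function):
x = F⁻¹(0.39) = 25.5300

Verification: P(X ≤ 25.5300) = 0.39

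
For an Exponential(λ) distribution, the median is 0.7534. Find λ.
λ = 0.9200

For X ~ Exponential(λ), the CDF is F(x) = 1 - e^(-λx).
The median m satisfies F(m) = 0.5:
1 - e^(-λm) = 0.5
e^(-λm) = 0.5
λm = ln(2)
m = ln(2) / λ

Given m = 0.7534:
λ = ln(2) / 0.7534 = 0.693147 / 0.7534 = 0.9200

Verification: ln(2) / 0.9200 = 0.7534 ✓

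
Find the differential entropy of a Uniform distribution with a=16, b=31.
2.7081 nats

We have X ~ Uniform(a=16, b=31).

The differential entropy measures the uncertainty or information content of the distribution.

For a Uniform distribution with a=16, b=31:
h(X) = 2.7081 nats

(In bits, this would be 3.9069 bits.)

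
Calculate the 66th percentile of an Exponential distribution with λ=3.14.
0.3436

We have X ~ Exponential(λ=3.14).

We want to find x such that P(X ≤ x) = 0.66.

This is the 66th percentile, which means 66% of values fall below this point.

Using the inverse CDF (quantile function):
x = F⁻¹(0.66) = 0.3436

Verification: P(X ≤ 0.3436) = 0.66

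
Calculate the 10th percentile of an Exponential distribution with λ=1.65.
0.0639

We have X ~ Exponential(λ=1.65).

We want to find x such that P(X ≤ x) = 0.1.

This is the 10th percentile, which means 10% of values fall below this point.

Using the inverse CDF (quantile function):
x = F⁻¹(0.1) = 0.0639

Verification: P(X ≤ 0.0639) = 0.1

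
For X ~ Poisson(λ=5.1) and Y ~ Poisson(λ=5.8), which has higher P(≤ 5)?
X has higher probability (P(X ≤ 5) = 0.5984 > P(Y ≤ 5) = 0.4783)

Compute P(≤ 5) for each distribution:

X ~ Poisson(λ=5.1):
P(X ≤ 5) = 0.5984

Y ~ Poisson(λ=5.8):
P(Y ≤ 5) = 0.4783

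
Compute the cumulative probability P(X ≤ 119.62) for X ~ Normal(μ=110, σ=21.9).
0.669767

We have X ~ Normal(μ=110, σ=21.9).

The CDF gives us P(X ≤ k).

Using the CDF:
P(X ≤ 119.62) = 0.669767

This means there's approximately a 67.0% chance that X is at most 119.62.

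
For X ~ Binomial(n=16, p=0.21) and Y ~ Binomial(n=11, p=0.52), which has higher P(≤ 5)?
X has higher probability (P(X ≤ 5) = 0.9008 > P(Y ≤ 5) = 0.4460)

Compute P(≤ 5) for each distribution:

X ~ Binomial(n=16, p=0.21):
P(X ≤ 5) = 0.9008

Y ~ Binomial(n=11, p=0.52):
P(Y ≤ 5) = 0.4460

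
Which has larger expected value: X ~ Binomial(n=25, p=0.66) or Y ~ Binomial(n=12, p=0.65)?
X has larger mean (16.5000 > 7.8000)

Compute the expected value for each distribution:

X ~ Binomial(n=25, p=0.66):
E[X] = 16.5000

Y ~ Binomial(n=12, p=0.65):
E[Y] = 7.8000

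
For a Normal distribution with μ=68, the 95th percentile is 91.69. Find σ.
σ = 14.4025

For X ~ Normal(μ, σ), the p-th percentile satisfies x = μ + z_p × σ,
where z_p = Φ⁻¹(p) is the standard normal quantile.

Step 1: z_{0.95} = Φ⁻¹(0.95) = 1.6449

Step 2: Solve for σ:
91.69 = 68 + 1.6449 × σ
σ = (91.69 - 68) / 1.6449
σ = 23.69 / 1.6449
σ = 14.4025

Verification: μ + z × σ = 68 + 1.6449 × 14.4025 = 91.69 ✓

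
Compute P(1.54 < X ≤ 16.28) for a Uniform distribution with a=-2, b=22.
0.614167

We have X ~ Uniform(a=-2, b=22).

To find P(1.54 < X ≤ 16.28), we use:
P(1.54 < X ≤ 16.28) = P(X ≤ 16.28) - P(X ≤ 1.54)
                 = F(16.28) - F(1.54)
                 = 0.761667 - 0.147500
                 = 0.614167

So there's approximately a 61.4% chance that X falls in this range.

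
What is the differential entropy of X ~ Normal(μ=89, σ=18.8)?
4.3528 nats

We have X ~ Normal(μ=89, σ=18.8).

The differential entropy measures the uncertainty or information content of the distribution.

For a Normal distribution with μ=89, σ=18.8:
h(X) = 4.3528 nats

(In bits, this would be 6.2798 bits.)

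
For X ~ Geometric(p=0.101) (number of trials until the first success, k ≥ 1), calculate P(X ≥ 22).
0.106894

We have X ~ Geometric(p=0.101) (number of trials until the first success, k ≥ 1).

For discrete distributions, P(X ≥ 22) = 1 - P(X ≤ 21).

P(X ≤ 21) = 0.893106
P(X ≥ 22) = 1 - 0.893106 = 0.106894

So there's approximately a 10.7% chance that X is at least 22.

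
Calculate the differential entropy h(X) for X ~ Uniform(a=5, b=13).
2.0794 nats

We have X ~ Uniform(a=5, b=13).

The differential entropy measures the uncertainty or information content of the distribution.

For a Uniform distribution with a=5, b=13:
h(X) = 2.0794 nats

(In bits, this would be 3.0000 bits.)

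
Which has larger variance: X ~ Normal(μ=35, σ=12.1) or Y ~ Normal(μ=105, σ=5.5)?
X has larger variance (146.4100 > 30.2500)

Compute the variance for each distribution:

X ~ Normal(μ=35, σ=12.1):
Var(X) = 146.4100

Y ~ Normal(μ=105, σ=5.5):
Var(Y) = 30.2500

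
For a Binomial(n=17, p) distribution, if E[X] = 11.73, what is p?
p = 0.69

For a Binomial(n, p) distribution:
E[X] = n × p

Given n = 17 and E[X] = 11.73:
11.73 = 17 × p
p = 11.73 / 17 = 0.69

Verification: Binomial(17, 0.69) has E[X] = 11.73 ✓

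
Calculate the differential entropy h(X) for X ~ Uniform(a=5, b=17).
2.4849 nats

We have X ~ Uniform(a=5, b=17).

The differential entropy measures the uncertainty or information content of the distribution.

For a Uniform distribution with a=5, b=17:
h(X) = 2.4849 nats

(In bits, this would be 3.5850 bits.)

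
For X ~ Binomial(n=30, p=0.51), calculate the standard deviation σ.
2.7381

We have X ~ Binomial(n=30, p=0.51).

For a Binomial distribution with n=30, p=0.51:
σ = √Var(X) = 2.7381

The standard deviation is the square root of the variance.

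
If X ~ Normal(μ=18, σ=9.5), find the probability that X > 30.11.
0.101201

We have X ~ Normal(μ=18, σ=9.5).

P(X > 30.11) = 1 - P(X ≤ 30.11)
                = 1 - F(30.11)
                = 1 - 0.898799
                = 0.101201

So there's approximately a 10.1% chance that X exceeds 30.11.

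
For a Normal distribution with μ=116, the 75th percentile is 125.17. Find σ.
σ = 13.5955

For X ~ Normal(μ, σ), the p-th percentile satisfies x = μ + z_p × σ,
where z_p = Φ⁻¹(p) is the standard normal quantile.

Step 1: z_{0.75} = Φ⁻¹(0.75) = 0.6745

Step 2: Solve for σ:
125.17 = 116 + 0.6745 × σ
σ = (125.17 - 116) / 0.6745
σ = 9.17 / 0.6745
σ = 13.5955

Verification: μ + z × σ = 116 + 0.6745 × 13.5955 = 125.17 ✓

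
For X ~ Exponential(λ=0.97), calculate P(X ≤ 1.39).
0.740319

We have X ~ Exponential(λ=0.97).

The CDF gives us P(X ≤ k).

Using the CDF:
P(X ≤ 1.39) = 0.740319

This means there's approximately a 74.0% chance that X is at most 1.39.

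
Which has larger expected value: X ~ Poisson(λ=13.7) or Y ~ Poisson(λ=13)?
X has larger mean (13.7000 > 13.0000)

Compute the expected value for each distribution:

X ~ Poisson(λ=13.7):
E[X] = 13.7000

Y ~ Poisson(λ=13):
E[Y] = 13.0000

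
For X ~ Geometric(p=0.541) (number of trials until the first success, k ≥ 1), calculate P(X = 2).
0.248319

We have X ~ Geometric(p=0.541) (number of trials until the first success, k ≥ 1).

For a Geometric distribution, the PMF gives us the probability of each outcome.

Using the PMF formula:
P(X = 2) = 0.248319

Rounded to 4 decimal places: 0.2483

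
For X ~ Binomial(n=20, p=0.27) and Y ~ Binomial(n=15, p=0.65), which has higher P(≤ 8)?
X has higher probability (P(X ≤ 8) = 0.9360 > P(Y ≤ 8) = 0.2452)

Compute P(≤ 8) for each distribution:

X ~ Binomial(n=20, p=0.27):
P(X ≤ 8) = 0.9360

Y ~ Binomial(n=15, p=0.65):
P(Y ≤ 8) = 0.2452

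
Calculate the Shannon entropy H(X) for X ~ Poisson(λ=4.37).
2.1336 nats

We have X ~ Poisson(λ=4.37).

The Shannon entropy measures the uncertainty or information content of the distribution.

For a Poisson distribution with λ=4.37:
H(X) = 2.1336 nats

(In bits, this would be 3.0781 bits.)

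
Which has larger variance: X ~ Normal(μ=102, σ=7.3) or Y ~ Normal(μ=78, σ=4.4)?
X has larger variance (53.2900 > 19.3600)

Compute the variance for each distribution:

X ~ Normal(μ=102, σ=7.3):
Var(X) = 53.2900

Y ~ Normal(μ=78, σ=4.4):
Var(Y) = 19.3600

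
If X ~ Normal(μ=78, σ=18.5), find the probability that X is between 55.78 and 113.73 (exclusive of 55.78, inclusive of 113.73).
0.858420

We have X ~ Normal(μ=78, σ=18.5).

To find P(55.78 < X ≤ 113.73), we use:
P(55.78 < X ≤ 113.73) = P(X ≤ 113.73) - P(X ≤ 55.78)
                 = F(113.73) - F(55.78)
                 = 0.973280 - 0.114860
                 = 0.858420

So there's approximately a 85.8% chance that X falls in this range.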